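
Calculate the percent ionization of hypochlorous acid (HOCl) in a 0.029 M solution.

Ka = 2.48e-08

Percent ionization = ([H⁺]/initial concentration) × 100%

Using Ka equilibrium: x² + Ka×x - Ka×C = 0. Solving: [H⁺] = 2.6806e-05. Percent = (2.6806e-05/0.029) × 100

Percent ionization = 0.0924%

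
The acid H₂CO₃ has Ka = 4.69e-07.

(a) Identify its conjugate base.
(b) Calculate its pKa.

(a) The conjugate base is formed by removing one H⁺ from H₂CO₃, giving HCO₃⁻. (b) pKa = -log(Ka) = -log(4.69e-07) = 6.33.

Conjugate base: HCO₃⁻; pK_a = 6.33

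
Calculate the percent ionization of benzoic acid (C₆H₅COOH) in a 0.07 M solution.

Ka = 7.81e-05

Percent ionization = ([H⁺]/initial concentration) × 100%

Using Ka equilibrium: x² + Ka×x - Ka×C = 0. Solving: [H⁺] = 2.2994e-03. Percent = (2.2994e-03/0.07) × 100

Percent ionization = 3.28%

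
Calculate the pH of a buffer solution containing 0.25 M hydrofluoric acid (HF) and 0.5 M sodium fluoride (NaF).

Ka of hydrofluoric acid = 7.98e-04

pKa = -log(7.98e-04) = 3.10. pH = pKa + log([A⁻]/[HA]) = 3.10 + log(0.5/0.25)

pH = 3.40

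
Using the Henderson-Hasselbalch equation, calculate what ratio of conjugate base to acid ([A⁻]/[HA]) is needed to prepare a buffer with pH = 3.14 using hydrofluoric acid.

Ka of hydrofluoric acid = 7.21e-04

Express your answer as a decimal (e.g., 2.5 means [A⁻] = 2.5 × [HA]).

pKa = -log(7.21e-04) = 3.1421. pH = pKa + log([A⁻]/[HA]), so log([A⁻]/[HA]) = pH − pKa = 3.14 − 3.1421 = -0.0021. [A⁻]/[HA] = 10^(-0.0021) = 0.995

[A⁻]/[HA] = 0.995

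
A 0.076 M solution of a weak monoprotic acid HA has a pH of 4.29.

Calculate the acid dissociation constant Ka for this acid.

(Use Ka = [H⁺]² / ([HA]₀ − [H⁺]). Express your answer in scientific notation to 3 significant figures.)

[H⁺] = 10^(−pH) = 10^(−4.29) = 5.129e-05 M. For HA ⇌ H⁺ + A⁻, Ka = [H⁺][A⁻]/[HA] = [H⁺]² / ([HA]₀ − [H⁺]) = (5.129e-05)² / (0.076 − 5.129e-05) = 3.46e-08.

K_a = 3.46e-08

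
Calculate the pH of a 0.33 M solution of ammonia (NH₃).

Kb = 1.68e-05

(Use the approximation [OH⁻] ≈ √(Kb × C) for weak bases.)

[OH⁻] = √(Kb × C) = √(1.68e-05 × 0.33) = 2.3546e-03. pOH = 2.63, pH = 14 - pOH

pH = 11.37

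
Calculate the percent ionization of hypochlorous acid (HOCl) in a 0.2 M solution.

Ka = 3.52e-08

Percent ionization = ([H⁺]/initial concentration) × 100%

Using Ka equilibrium: x² + Ka×x - Ka×C = 0. Solving: [H⁺] = 8.3887e-05. Percent = (8.3887e-05/0.2) × 100

Percent ionization = 0.0419%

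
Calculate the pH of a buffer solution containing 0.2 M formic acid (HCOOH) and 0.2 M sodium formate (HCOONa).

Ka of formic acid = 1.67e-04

pKa = -log(1.67e-04) = 3.78. pH = pKa + log([A⁻]/[HA]) = 3.78 + log(0.2/0.2)

pH = 3.78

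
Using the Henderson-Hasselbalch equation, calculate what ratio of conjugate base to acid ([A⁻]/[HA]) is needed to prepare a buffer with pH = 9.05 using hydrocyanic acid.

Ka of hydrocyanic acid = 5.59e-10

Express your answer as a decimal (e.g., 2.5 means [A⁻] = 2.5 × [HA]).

pKa = -log(5.59e-10) = 9.2526. pH = pKa + log([A⁻]/[HA]), so log([A⁻]/[HA]) = pH − pKa = 9.05 − 9.2526 = -0.2026. [A⁻]/[HA] = 10^(-0.2026) = 0.627

[A⁻]/[HA] = 0.627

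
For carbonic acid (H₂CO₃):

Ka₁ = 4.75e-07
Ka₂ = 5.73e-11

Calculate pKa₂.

pKa₂ = -log(Ka₂) = -log(5.73e-11) = 10.24.

pK_{a2} = 10.24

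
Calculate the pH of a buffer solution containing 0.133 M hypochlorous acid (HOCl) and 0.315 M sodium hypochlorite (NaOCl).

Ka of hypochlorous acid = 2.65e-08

pKa = -log(2.65e-08) = 7.58. pH = pKa + log([A⁻]/[HA]) = 7.58 + log(0.315/0.133)

pH = 7.95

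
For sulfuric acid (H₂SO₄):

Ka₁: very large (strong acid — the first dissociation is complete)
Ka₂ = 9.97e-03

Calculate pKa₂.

pKa₂ = -log(Ka₂) = -log(9.97e-03) = 2.00.

pK_{a2} = 2.00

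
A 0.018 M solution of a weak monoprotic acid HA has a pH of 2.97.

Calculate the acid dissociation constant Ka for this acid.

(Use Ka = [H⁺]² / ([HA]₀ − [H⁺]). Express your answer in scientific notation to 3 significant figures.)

[H⁺] = 10^(−pH) = 10^(−2.97) = 1.072e-03 M. For HA ⇌ H⁺ + A⁻, Ka = [H⁺][A⁻]/[HA] = [H⁺]² / ([HA]₀ − [H⁺]) = (1.072e-03)² / (0.018 − 1.072e-03) = 6.78e-05.

K_a = 6.78e-05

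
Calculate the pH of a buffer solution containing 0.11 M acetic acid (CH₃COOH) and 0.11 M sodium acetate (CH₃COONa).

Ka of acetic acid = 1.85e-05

pKa = -log(1.85e-05) = 4.73. pH = pKa + log([A⁻]/[HA]) = 4.73 + log(0.11/0.11)

pH = 4.73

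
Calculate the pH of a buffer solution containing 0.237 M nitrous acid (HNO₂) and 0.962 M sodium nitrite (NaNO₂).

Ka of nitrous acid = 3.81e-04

pKa = -log(3.81e-04) = 3.42. pH = pKa + log([A⁻]/[HA]) = 3.42 + log(0.962/0.237)

pH = 4.03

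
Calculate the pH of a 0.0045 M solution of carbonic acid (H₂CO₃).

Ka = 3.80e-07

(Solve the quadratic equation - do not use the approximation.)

x² + Ka×x - Ka×C = 0. Using quadratic formula: [H⁺] = 4.1163e-05

pH = 4.39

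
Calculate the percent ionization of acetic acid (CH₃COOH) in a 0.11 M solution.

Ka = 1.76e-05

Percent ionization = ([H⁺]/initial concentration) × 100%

Using Ka equilibrium: x² + Ka×x - Ka×C = 0. Solving: [H⁺] = 1.3826e-03. Percent = (1.3826e-03/0.11) × 100

Percent ionization = 1.26%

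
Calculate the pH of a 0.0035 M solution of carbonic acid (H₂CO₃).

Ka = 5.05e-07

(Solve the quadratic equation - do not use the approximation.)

x² + Ka×x - Ka×C = 0. Using quadratic formula: [H⁺] = 4.1790e-05

pH = 4.38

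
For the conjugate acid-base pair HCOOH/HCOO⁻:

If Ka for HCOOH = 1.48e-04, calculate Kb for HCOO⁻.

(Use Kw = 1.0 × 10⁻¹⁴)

For a conjugate pair Ka × Kb = Kw, so Kb = Kw/Ka = 1.0 × 10⁻¹⁴ / 1.48e-04 = 6.76e-11.

K_b = 6.76e-11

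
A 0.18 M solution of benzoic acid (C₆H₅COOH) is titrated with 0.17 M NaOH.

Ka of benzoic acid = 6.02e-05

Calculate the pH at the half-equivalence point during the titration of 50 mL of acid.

At half-equivalence [HA] = [A⁻], so Henderson-Hasselbalch gives pH = pKa = -log(6.02e-05) = 4.22.

pH = pKa = 4.22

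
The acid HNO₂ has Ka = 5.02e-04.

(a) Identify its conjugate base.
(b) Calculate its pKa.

(a) The conjugate base is formed by removing one H⁺ from HNO₂, giving NO₂⁻. (b) pKa = -log(Ka) = -log(5.02e-04) = 3.30.

Conjugate base: NO₂⁻; pK_a = 3.30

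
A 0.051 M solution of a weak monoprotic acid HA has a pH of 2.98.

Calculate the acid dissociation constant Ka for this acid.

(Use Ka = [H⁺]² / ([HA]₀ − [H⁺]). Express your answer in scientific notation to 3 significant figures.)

[H⁺] = 10^(−pH) = 10^(−2.98) = 1.047e-03 M. For HA ⇌ H⁺ + A⁻, Ka = [H⁺][A⁻]/[HA] = [H⁺]² / ([HA]₀ − [H⁺]) = (1.047e-03)² / (0.051 − 1.047e-03) = 2.20e-05.

K_a = 2.20e-05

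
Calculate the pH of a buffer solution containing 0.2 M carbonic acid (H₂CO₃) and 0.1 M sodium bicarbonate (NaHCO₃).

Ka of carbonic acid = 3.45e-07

pKa = -log(3.45e-07) = 6.46. pH = pKa + log([A⁻]/[HA]) = 6.46 + log(0.1/0.2)

pH = 6.16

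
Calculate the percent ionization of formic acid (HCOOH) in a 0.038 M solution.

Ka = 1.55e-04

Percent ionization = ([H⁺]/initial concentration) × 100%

Using Ka equilibrium: x² + Ka×x - Ka×C = 0. Solving: [H⁺] = 2.3507e-03. Percent = (2.3507e-03/0.038) × 100

Percent ionization = 6.19%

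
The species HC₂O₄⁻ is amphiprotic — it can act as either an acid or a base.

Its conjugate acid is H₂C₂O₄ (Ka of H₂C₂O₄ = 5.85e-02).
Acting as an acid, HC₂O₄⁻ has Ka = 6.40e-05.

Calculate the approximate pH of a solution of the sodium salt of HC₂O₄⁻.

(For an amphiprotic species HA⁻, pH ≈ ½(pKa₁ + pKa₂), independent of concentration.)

pKa₁ = -log(5.85e-02) = 1.23; pKa₂ = -log(6.40e-05) = 4.19. For an amphiprotic species, pH ≈ ½(pKa₁ + pKa₂) = ½(1.23 + 4.19) = 2.71.

pH = 2.71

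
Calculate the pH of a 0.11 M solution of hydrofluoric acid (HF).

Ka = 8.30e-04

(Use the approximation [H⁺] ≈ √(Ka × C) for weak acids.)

[H⁺] = √(Ka × C) = √(8.30e-04 × 0.11) = 9.5551e-03. pH = -log(9.5551e-03)

pH = 2.02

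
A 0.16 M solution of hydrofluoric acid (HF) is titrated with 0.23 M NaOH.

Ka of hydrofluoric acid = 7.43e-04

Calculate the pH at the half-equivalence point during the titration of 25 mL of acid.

At half-equivalence [HA] = [A⁻], so Henderson-Hasselbalch gives pH = pKa = -log(7.43e-04) = 3.13.

pH = pKa = 3.13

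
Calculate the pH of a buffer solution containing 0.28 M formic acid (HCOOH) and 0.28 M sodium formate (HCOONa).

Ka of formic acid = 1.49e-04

pKa = -log(1.49e-04) = 3.83. pH = pKa + log([A⁻]/[HA]) = 3.83 + log(0.28/0.28)

pH = 3.83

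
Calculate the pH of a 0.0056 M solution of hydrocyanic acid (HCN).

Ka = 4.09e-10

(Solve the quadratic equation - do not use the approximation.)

x² + Ka×x - Ka×C = 0. Using quadratic formula: [H⁺] = 1.5132e-06

pH = 5.82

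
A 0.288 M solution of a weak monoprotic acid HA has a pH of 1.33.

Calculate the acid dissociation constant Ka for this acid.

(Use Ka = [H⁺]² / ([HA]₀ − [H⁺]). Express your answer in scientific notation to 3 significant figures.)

[H⁺] = 10^(−pH) = 10^(−1.33) = 4.677e-02 M. For HA ⇌ H⁺ + A⁻, Ka = [H⁺][A⁻]/[HA] = [H⁺]² / ([HA]₀ − [H⁺]) = (4.677e-02)² / (0.288 − 4.677e-02) = 9.07e-03.

K_a = 9.07e-03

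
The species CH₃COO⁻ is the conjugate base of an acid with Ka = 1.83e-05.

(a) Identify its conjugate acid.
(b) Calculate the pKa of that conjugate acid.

(a) The conjugate acid is formed by adding one H⁺ to CH₃COO⁻, giving CH₃COOH. (b) pKa = -log(Ka) = -log(1.83e-05) = 4.74.

Conjugate acid: CH₃COOH; pK_a = 4.74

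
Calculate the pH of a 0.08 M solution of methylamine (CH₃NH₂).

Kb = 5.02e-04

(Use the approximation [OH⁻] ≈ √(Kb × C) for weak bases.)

[OH⁻] = √(Kb × C) = √(5.02e-04 × 0.08) = 6.3372e-03. pOH = 2.20, pH = 14 - pOH

pH = 11.80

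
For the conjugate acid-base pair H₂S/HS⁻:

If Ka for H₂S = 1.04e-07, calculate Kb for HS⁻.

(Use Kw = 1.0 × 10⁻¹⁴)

For a conjugate pair Ka × Kb = Kw, so Kb = Kw/Ka = 1.0 × 10⁻¹⁴ / 1.04e-07 = 9.62e-08.

K_b = 9.62e-08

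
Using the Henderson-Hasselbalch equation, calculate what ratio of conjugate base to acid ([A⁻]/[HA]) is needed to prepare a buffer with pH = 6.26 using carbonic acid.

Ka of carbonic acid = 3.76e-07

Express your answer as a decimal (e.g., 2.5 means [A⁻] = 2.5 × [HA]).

pKa = -log(3.76e-07) = 6.4248. pH = pKa + log([A⁻]/[HA]), so log([A⁻]/[HA]) = pH − pKa = 6.26 − 6.4248 = -0.1648. [A⁻]/[HA] = 10^(-0.1648) = 0.684

[A⁻]/[HA] = 0.684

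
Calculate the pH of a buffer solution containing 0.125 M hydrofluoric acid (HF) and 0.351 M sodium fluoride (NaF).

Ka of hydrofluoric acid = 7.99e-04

pKa = -log(7.99e-04) = 3.10. pH = pKa + log([A⁻]/[HA]) = 3.10 + log(0.351/0.125)

pH = 3.55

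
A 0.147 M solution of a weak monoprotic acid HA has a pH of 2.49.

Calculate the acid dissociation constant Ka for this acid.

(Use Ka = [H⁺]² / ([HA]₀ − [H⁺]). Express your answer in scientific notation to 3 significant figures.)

[H⁺] = 10^(−pH) = 10^(−2.49) = 3.236e-03 M. For HA ⇌ H⁺ + A⁻, Ka = [H⁺][A⁻]/[HA] = [H⁺]² / ([HA]₀ − [H⁺]) = (3.236e-03)² / (0.147 − 3.236e-03) = 7.28e-05.

K_a = 7.28e-05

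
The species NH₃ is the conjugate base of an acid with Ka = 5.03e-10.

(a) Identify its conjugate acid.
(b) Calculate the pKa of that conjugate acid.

(a) The conjugate acid is formed by adding one H⁺ to NH₃, giving NH₄⁺. (b) pKa = -log(Ka) = -log(5.03e-10) = 9.30.

Conjugate acid: NH₄⁺; pK_a = 9.30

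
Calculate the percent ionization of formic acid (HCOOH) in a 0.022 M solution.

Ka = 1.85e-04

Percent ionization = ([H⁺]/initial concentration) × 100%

Using Ka equilibrium: x² + Ka×x - Ka×C = 0. Solving: [H⁺] = 1.9270e-03. Percent = (1.9270e-03/0.022) × 100

Percent ionization = 8.76%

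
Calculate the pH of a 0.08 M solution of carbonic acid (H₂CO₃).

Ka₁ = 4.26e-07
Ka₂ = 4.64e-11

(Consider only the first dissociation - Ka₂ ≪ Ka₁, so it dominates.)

First dissociation dominates. From Ka₁ = [H⁺][HA⁻]/[H₂A], x² + Ka₁·x − Ka₁·C = 0 with C = 0.08 M and Ka₁ = 4.26e-07. Solving: [H⁺] = (−Ka₁ + √(Ka₁² + 4·Ka₁·C)) / 2 = 1.8439e-04 M. pH = -log(1.8439e-04) = 3.73.

pH = 3.73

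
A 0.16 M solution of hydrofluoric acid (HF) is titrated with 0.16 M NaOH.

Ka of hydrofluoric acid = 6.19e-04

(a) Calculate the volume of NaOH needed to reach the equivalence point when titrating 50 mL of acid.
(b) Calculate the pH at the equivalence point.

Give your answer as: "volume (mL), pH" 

moles acid = 0.16 × 50/1000 = 0.008 mol; V_base = moles/0.16 × 1000 = 50.0 mL. At equivalence only the conjugate base is present: [A⁻] = 0.008/0.100 = 8.0000e-02 M. Kb = Kw/Ka = 1.62e-11; [OH⁻] = √(Kb × [A⁻]) = 1.1368e-06; pOH = 5.94; pH = 14 - pOH = 8.06.

V = 50.0 mL, pH = 8.06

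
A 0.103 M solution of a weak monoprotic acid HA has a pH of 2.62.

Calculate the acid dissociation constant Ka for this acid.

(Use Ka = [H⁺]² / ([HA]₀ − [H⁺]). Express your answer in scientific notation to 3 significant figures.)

[H⁺] = 10^(−pH) = 10^(−2.62) = 2.399e-03 M. For HA ⇌ H⁺ + A⁻, Ka = [H⁺][A⁻]/[HA] = [H⁺]² / ([HA]₀ − [H⁺]) = (2.399e-03)² / (0.103 − 2.399e-03) = 5.72e-05.

K_a = 5.72e-05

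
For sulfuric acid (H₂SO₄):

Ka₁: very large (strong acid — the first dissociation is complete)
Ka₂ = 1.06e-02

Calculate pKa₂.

pKa₂ = -log(Ka₂) = -log(1.06e-02) = 1.97.

pK_{a2} = 1.97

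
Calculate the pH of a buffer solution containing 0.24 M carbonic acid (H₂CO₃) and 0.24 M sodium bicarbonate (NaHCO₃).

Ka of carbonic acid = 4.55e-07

pKa = -log(4.55e-07) = 6.34. pH = pKa + log([A⁻]/[HA]) = 6.34 + log(0.24/0.24)

pH = 6.34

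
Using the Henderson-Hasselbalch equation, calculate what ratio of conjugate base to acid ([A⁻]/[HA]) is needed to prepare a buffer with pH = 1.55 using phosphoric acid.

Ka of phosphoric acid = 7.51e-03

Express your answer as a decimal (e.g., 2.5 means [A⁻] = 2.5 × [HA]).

pKa = -log(7.51e-03) = 2.1244. pH = pKa + log([A⁻]/[HA]), so log([A⁻]/[HA]) = pH − pKa = 1.55 − 2.1244 = -0.5744. [A⁻]/[HA] = 10^(-0.5744) = 0.266

[A⁻]/[HA] = 0.266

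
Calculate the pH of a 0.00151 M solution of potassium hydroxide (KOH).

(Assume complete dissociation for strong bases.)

[OH⁻] = 0.00151 M for strong base. pOH = -log[OH⁻] = 2.82, pH = 14 - pOH

pH = 11.18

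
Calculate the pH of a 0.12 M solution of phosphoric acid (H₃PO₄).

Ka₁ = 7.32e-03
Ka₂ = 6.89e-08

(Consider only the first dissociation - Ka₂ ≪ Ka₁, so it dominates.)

First dissociation dominates. From Ka₁ = [H⁺][HA⁻]/[H₂A], x² + Ka₁·x − Ka₁·C = 0 with C = 0.12 M and Ka₁ = 7.32e-03. Solving: [H⁺] = (−Ka₁ + √(Ka₁² + 4·Ka₁·C)) / 2 = 2.6203e-02 M. pH = -log(2.6203e-02) = 1.58.

pH = 1.58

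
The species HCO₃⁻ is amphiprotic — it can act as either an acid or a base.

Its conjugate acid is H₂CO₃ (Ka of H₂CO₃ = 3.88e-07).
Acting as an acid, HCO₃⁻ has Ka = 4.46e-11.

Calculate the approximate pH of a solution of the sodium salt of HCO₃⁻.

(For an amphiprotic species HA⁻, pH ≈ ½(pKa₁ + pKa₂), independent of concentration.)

pKa₁ = -log(3.88e-07) = 6.41; pKa₂ = -log(4.46e-11) = 10.35. For an amphiprotic species, pH ≈ ½(pKa₁ + pKa₂) = ½(6.41 + 10.35) = 8.38.

pH = 8.38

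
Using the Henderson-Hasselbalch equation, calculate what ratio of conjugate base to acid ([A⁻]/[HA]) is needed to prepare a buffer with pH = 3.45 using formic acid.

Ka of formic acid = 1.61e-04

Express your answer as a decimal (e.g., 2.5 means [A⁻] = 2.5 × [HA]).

pKa = -log(1.61e-04) = 3.7932. pH = pKa + log([A⁻]/[HA]), so log([A⁻]/[HA]) = pH − pKa = 3.45 − 3.7932 = -0.3432. [A⁻]/[HA] = 10^(-0.3432) = 0.454

[A⁻]/[HA] = 0.454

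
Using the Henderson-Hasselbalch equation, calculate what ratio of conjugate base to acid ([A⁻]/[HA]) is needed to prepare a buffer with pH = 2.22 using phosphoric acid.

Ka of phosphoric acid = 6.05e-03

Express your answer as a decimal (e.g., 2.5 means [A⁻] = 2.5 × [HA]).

pKa = -log(6.05e-03) = 2.2182. pH = pKa + log([A⁻]/[HA]), so log([A⁻]/[HA]) = pH − pKa = 2.22 − 2.2182 = 0.0018. [A⁻]/[HA] = 10^(0.0018) = 1.00

[A⁻]/[HA] = 1.00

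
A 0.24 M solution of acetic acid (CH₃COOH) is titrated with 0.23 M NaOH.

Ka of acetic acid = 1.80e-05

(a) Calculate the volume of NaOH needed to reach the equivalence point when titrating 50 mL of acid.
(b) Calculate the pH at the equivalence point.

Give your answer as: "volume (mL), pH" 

moles acid = 0.24 × 50/1000 = 0.012 mol; V_base = moles/0.23 × 1000 = 52.2 mL. At equivalence only the conjugate base is present: [A⁻] = 0.012/0.102 = 1.1745e-01 M. Kb = Kw/Ka = 5.56e-10; [OH⁻] = √(Kb × [A⁻]) = 8.0776e-06; pOH = 5.09; pH = 14 - pOH = 8.91.

V = 52.2 mL, pH = 8.91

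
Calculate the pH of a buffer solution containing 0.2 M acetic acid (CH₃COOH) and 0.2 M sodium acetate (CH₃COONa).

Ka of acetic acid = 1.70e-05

pKa = -log(1.70e-05) = 4.77. pH = pKa + log([A⁻]/[HA]) = 4.77 + log(0.2/0.2)

pH = 4.77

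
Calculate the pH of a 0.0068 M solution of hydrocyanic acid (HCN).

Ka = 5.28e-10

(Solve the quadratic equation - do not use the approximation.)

x² + Ka×x - Ka×C = 0. Using quadratic formula: [H⁺] = 1.8946e-06

pH = 5.72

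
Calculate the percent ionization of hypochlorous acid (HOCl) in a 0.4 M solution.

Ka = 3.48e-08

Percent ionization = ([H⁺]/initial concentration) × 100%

Using Ka equilibrium: x² + Ka×x - Ka×C = 0. Solving: [H⁺] = 1.1797e-04. Percent = (1.1797e-04/0.4) × 100

Percent ionization = 0.0295%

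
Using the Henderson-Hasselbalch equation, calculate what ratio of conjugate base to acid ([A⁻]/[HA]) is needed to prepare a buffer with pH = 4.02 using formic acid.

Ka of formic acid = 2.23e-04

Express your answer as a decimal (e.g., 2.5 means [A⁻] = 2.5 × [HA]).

pKa = -log(2.23e-04) = 3.6517. pH = pKa + log([A⁻]/[HA]), so log([A⁻]/[HA]) = pH − pKa = 4.02 − 3.6517 = 0.3683. [A⁻]/[HA] = 10^(0.3683) = 2.34

[A⁻]/[HA] = 2.34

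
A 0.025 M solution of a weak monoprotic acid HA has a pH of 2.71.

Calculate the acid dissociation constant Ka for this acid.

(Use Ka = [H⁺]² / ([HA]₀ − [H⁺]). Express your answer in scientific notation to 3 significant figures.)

[H⁺] = 10^(−pH) = 10^(−2.71) = 1.950e-03 M. For HA ⇌ H⁺ + A⁻, Ka = [H⁺][A⁻]/[HA] = [H⁺]² / ([HA]₀ − [H⁺]) = (1.950e-03)² / (0.025 − 1.950e-03) = 1.65e-04.

K_a = 1.65e-04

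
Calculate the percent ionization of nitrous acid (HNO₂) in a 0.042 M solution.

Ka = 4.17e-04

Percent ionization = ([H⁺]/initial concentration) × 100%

Using Ka equilibrium: x² + Ka×x - Ka×C = 0. Solving: [H⁺] = 3.9817e-03. Percent = (3.9817e-03/0.042) × 100

Percent ionization = 9.48%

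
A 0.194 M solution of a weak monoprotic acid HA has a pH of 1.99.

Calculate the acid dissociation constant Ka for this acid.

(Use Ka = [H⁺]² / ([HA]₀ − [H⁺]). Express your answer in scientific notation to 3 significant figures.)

[H⁺] = 10^(−pH) = 10^(−1.99) = 1.023e-02 M. For HA ⇌ H⁺ + A⁻, Ka = [H⁺][A⁻]/[HA] = [H⁺]² / ([HA]₀ − [H⁺]) = (1.023e-02)² / (0.194 − 1.023e-02) = 5.70e-04.

K_a = 5.70e-04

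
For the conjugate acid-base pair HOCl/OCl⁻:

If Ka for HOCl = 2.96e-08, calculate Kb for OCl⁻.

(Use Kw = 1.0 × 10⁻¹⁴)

For a conjugate pair Ka × Kb = Kw, so Kb = Kw/Ka = 1.0 × 10⁻¹⁴ / 2.96e-08 = 3.38e-07.

K_b = 3.38e-07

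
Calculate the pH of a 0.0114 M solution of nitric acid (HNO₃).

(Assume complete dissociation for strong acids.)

[H⁺] = 0.0114 M for strong acid. pH = -log[H⁺] = -log(0.0114)

pH = 1.94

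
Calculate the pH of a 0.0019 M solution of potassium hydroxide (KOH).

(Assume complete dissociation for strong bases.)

[OH⁻] = 0.0019 M for strong base. pOH = -log[OH⁻] = 2.72, pH = 14 - pOH

pH = 11.28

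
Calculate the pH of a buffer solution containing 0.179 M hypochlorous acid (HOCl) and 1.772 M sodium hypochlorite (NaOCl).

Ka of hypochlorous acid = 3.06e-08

pKa = -log(3.06e-08) = 7.51. pH = pKa + log([A⁻]/[HA]) = 7.51 + log(1.772/0.179)

pH = 8.51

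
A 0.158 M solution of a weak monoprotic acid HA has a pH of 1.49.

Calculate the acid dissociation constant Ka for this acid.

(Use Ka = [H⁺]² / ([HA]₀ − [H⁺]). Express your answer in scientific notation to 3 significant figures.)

[H⁺] = 10^(−pH) = 10^(−1.49) = 3.236e-02 M. For HA ⇌ H⁺ + A⁻, Ka = [H⁺][A⁻]/[HA] = [H⁺]² / ([HA]₀ − [H⁺]) = (3.236e-02)² / (0.158 − 3.236e-02) = 8.33e-03.

K_a = 8.33e-03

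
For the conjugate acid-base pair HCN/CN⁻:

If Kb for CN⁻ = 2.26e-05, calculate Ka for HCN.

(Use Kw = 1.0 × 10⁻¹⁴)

For a conjugate pair Ka × Kb = Kw, so Ka = Kw/Kb = 1.0 × 10⁻¹⁴ / 2.26e-05 = 4.42e-10.

K_a = 4.42e-10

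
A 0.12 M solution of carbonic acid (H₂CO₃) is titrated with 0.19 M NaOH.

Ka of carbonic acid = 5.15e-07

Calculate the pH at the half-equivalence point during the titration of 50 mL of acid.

At half-equivalence [HA] = [A⁻], so Henderson-Hasselbalch gives pH = pKa = -log(5.15e-07) = 6.29.

pH = pKa = 6.29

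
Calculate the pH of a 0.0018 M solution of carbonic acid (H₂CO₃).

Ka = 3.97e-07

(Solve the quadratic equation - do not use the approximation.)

x² + Ka×x - Ka×C = 0. Using quadratic formula: [H⁺] = 2.6534e-05

pH = 4.58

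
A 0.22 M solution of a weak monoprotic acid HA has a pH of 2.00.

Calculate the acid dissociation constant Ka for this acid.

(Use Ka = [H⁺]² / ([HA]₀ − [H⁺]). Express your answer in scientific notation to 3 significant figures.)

[H⁺] = 10^(−pH) = 10^(−2.00) = 1.000e-02 M. For HA ⇌ H⁺ + A⁻, Ka = [H⁺][A⁻]/[HA] = [H⁺]² / ([HA]₀ − [H⁺]) = (1.000e-02)² / (0.22 − 1.000e-02) = 4.76e-04.

K_a = 4.76e-04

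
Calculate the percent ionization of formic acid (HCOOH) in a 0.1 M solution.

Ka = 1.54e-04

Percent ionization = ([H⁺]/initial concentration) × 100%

Using Ka equilibrium: x² + Ka×x - Ka×C = 0. Solving: [H⁺] = 3.8480e-03. Percent = (3.8480e-03/0.1) × 100

Percent ionization = 3.85%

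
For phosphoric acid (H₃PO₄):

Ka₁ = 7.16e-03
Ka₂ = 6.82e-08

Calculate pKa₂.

pKa₂ = -log(Ka₂) = -log(6.82e-08) = 7.17.

pK_{a2} = 7.17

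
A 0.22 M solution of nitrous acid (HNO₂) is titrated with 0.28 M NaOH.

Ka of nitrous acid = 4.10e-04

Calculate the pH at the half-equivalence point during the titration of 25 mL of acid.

At half-equivalence [HA] = [A⁻], so Henderson-Hasselbalch gives pH = pKa = -log(4.10e-04) = 3.39.

pH = pKa = 3.39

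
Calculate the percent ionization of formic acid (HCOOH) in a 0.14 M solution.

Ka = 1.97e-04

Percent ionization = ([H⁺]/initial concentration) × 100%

Using Ka equilibrium: x² + Ka×x - Ka×C = 0. Solving: [H⁺] = 5.1541e-03. Percent = (5.1541e-03/0.14) × 100

Percent ionization = 3.68%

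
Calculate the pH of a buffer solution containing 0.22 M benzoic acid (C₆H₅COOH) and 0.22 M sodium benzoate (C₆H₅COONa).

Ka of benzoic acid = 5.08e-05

pKa = -log(5.08e-05) = 4.29. pH = pKa + log([A⁻]/[HA]) = 4.29 + log(0.22/0.22)

pH = 4.29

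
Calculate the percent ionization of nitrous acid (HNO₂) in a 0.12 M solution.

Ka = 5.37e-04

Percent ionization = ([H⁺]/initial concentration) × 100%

Using Ka equilibrium: x² + Ka×x - Ka×C = 0. Solving: [H⁺] = 7.7634e-03. Percent = (7.7634e-03/0.12) × 100

Percent ionization = 6.47%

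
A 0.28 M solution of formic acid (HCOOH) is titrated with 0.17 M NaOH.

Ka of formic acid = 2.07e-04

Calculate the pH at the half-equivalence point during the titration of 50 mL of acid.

At half-equivalence [HA] = [A⁻], so Henderson-Hasselbalch gives pH = pKa = -log(2.07e-04) = 3.68.

pH = pKa = 3.68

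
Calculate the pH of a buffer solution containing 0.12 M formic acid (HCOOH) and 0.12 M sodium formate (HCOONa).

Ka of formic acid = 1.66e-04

pKa = -log(1.66e-04) = 3.78. pH = pKa + log([A⁻]/[HA]) = 3.78 + log(0.12/0.12)

pH = 3.78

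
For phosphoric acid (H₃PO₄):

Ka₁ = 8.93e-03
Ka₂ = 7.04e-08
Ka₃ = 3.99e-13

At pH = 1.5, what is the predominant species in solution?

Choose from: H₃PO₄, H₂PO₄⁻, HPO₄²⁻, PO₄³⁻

pKa₁ = 2.05, pKa₂ = 7.15, pKa₃ = 12.40. For a polyprotic acid the predominant species crosses at each pKa: below pKa_n the protonated form dominates, above it the deprotonated form does. At pH = 1.5, the predominant species is H₃PO₄.

H₃PO₄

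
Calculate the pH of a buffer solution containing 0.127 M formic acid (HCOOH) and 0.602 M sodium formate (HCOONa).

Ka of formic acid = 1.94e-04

pKa = -log(1.94e-04) = 3.71. pH = pKa + log([A⁻]/[HA]) = 3.71 + log(0.602/0.127)

pH = 4.39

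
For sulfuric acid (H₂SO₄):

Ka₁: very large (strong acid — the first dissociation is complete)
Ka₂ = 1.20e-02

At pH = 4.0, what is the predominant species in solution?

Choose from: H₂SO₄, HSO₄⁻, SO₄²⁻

The first dissociation is complete, so H₂SO₄ itself is never the predominant species in water; pKa₂ = -log(1.20e-02) = 1.92. For a polyprotic acid the predominant species crosses at each pKa: below pKa_n the protonated form dominates, above it the deprotonated form does. At pH = 4.0, the predominant species is SO₄²⁻.

SO₄²⁻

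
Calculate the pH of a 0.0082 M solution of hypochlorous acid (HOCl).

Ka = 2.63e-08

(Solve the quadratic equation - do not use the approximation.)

x² + Ka×x - Ka×C = 0. Using quadratic formula: [H⁺] = 1.4672e-05

pH = 4.83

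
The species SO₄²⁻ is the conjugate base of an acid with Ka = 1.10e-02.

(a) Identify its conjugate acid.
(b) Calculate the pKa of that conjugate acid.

(a) The conjugate acid is formed by adding one H⁺ to SO₄²⁻, giving HSO₄⁻. (b) pKa = -log(Ka) = -log(1.10e-02) = 1.96.

Conjugate acid: HSO₄⁻; pK_a = 1.96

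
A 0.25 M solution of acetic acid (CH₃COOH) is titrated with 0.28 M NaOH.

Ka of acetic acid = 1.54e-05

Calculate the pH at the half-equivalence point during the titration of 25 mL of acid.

At half-equivalence [HA] = [A⁻], so Henderson-Hasselbalch gives pH = pKa = -log(1.54e-05) = 4.81.

pH = pKa = 4.81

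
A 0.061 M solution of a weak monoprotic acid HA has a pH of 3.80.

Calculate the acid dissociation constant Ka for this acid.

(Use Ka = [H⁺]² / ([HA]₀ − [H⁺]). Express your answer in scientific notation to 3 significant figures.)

[H⁺] = 10^(−pH) = 10^(−3.80) = 1.585e-04 M. For HA ⇌ H⁺ + A⁻, Ka = [H⁺][A⁻]/[HA] = [H⁺]² / ([HA]₀ − [H⁺]) = (1.585e-04)² / (0.061 − 1.585e-04) = 4.13e-07.

K_a = 4.13e-07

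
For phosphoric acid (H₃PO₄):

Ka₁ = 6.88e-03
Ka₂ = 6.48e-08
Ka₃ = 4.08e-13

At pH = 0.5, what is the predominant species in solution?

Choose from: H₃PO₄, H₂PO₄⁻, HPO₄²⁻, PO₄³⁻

pKa₁ = 2.16, pKa₂ = 7.19, pKa₃ = 12.39. For a polyprotic acid the predominant species crosses at each pKa: below pKa_n the protonated form dominates, above it the deprotonated form does. At pH = 0.5, the predominant species is H₃PO₄.

H₃PO₄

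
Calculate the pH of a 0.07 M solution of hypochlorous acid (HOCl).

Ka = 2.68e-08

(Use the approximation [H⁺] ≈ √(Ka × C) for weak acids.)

[H⁺] = √(Ka × C) = √(2.68e-08 × 0.07) = 4.3313e-05. pH = -log(4.3313e-05)

pH = 4.36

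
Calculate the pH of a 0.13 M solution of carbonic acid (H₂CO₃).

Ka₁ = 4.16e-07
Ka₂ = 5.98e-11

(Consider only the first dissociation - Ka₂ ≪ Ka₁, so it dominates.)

First dissociation dominates. From Ka₁ = [H⁺][HA⁻]/[H₂A], x² + Ka₁·x − Ka₁·C = 0 with C = 0.13 M and Ka₁ = 4.16e-07. Solving: [H⁺] = (−Ka₁ + √(Ka₁² + 4·Ka₁·C)) / 2 = 2.3234e-04 M. pH = -log(2.3234e-04) = 3.63.

pH = 3.63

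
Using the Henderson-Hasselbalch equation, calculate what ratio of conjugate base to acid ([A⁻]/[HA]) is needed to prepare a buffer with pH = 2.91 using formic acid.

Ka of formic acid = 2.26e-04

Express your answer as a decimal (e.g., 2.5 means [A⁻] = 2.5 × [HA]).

pKa = -log(2.26e-04) = 3.6459. pH = pKa + log([A⁻]/[HA]), so log([A⁻]/[HA]) = pH − pKa = 2.91 − 3.6459 = -0.7359. [A⁻]/[HA] = 10^(-0.7359) = 0.184

[A⁻]/[HA] = 0.184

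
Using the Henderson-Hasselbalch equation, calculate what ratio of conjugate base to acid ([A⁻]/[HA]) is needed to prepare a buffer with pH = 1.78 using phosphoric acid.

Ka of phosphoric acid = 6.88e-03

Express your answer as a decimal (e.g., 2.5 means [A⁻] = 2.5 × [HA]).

pKa = -log(6.88e-03) = 2.1624. pH = pKa + log([A⁻]/[HA]), so log([A⁻]/[HA]) = pH − pKa = 1.78 − 2.1624 = -0.3824. [A⁻]/[HA] = 10^(-0.3824) = 0.415

[A⁻]/[HA] = 0.415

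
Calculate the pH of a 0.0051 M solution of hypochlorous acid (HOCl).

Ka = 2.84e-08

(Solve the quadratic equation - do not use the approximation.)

x² + Ka×x - Ka×C = 0. Using quadratic formula: [H⁺] = 1.2021e-05

pH = 4.92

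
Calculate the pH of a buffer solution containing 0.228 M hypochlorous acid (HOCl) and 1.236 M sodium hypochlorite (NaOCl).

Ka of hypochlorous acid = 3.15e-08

pKa = -log(3.15e-08) = 7.50. pH = pKa + log([A⁻]/[HA]) = 7.50 + log(1.236/0.228)

pH = 8.24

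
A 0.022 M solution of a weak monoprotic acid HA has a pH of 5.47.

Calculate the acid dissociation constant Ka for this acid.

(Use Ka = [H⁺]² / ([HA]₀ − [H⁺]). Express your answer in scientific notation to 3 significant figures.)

[H⁺] = 10^(−pH) = 10^(−5.47) = 3.388e-06 M. For HA ⇌ H⁺ + A⁻, Ka = [H⁺][A⁻]/[HA] = [H⁺]² / ([HA]₀ − [H⁺]) = (3.388e-06)² / (0.022 − 3.388e-06) = 5.22e-10.

K_a = 5.22e-10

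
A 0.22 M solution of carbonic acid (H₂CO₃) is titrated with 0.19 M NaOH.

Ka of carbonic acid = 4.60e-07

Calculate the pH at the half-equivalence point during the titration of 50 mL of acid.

At half-equivalence [HA] = [A⁻], so Henderson-Hasselbalch gives pH = pKa = -log(4.60e-07) = 6.34.

pH = pKa = 6.34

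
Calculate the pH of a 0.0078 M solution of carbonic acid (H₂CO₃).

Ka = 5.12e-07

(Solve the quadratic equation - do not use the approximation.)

x² + Ka×x - Ka×C = 0. Using quadratic formula: [H⁺] = 6.2939e-05

pH = 4.20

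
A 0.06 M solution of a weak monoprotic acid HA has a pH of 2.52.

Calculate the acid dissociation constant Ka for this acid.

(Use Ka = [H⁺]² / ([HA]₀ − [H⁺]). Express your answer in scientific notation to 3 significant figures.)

[H⁺] = 10^(−pH) = 10^(−2.52) = 3.020e-03 M. For HA ⇌ H⁺ + A⁻, Ka = [H⁺][A⁻]/[HA] = [H⁺]² / ([HA]₀ − [H⁺]) = (3.020e-03)² / (0.06 − 3.020e-03) = 1.60e-04.

K_a = 1.60e-04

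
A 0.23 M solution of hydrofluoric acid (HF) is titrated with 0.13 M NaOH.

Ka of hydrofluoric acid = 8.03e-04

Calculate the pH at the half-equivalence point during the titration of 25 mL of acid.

At half-equivalence [HA] = [A⁻], so Henderson-Hasselbalch gives pH = pKa = -log(8.03e-04) = 3.10.

pH = pKa = 3.10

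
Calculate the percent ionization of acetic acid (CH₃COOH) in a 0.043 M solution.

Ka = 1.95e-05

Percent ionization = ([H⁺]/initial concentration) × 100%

Using Ka equilibrium: x² + Ka×x - Ka×C = 0. Solving: [H⁺] = 9.0600e-04. Percent = (9.0600e-04/0.043) × 100

Percent ionization = 2.11%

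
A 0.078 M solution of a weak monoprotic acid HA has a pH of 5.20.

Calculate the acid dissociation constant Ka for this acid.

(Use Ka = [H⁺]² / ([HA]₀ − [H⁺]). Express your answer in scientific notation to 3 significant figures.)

[H⁺] = 10^(−pH) = 10^(−5.20) = 6.310e-06 M. For HA ⇌ H⁺ + A⁻, Ka = [H⁺][A⁻]/[HA] = [H⁺]² / ([HA]₀ − [H⁺]) = (6.310e-06)² / (0.078 − 6.310e-06) = 5.10e-10.

K_a = 5.10e-10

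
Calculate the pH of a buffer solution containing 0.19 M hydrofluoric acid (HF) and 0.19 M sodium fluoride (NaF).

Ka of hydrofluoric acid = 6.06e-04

pKa = -log(6.06e-04) = 3.22. pH = pKa + log([A⁻]/[HA]) = 3.22 + log(0.19/0.19)

pH = 3.22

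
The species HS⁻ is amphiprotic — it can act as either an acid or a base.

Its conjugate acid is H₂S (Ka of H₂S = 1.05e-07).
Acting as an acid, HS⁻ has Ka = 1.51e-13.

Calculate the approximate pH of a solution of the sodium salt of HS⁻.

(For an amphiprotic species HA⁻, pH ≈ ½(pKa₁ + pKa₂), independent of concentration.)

pKa₁ = -log(1.05e-07) = 6.98; pKa₂ = -log(1.51e-13) = 12.82. For an amphiprotic species, pH ≈ ½(pKa₁ + pKa₂) = ½(6.98 + 12.82) = 9.90.

pH = 9.90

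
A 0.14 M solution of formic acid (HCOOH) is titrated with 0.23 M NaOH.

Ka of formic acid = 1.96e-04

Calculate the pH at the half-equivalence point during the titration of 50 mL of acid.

At half-equivalence [HA] = [A⁻], so Henderson-Hasselbalch gives pH = pKa = -log(1.96e-04) = 3.71.

pH = pKa = 3.71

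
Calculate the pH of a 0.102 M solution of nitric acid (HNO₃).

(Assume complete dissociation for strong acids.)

[H⁺] = 0.102 M for strong acid. pH = -log[H⁺] = -log(0.102)

pH = 0.99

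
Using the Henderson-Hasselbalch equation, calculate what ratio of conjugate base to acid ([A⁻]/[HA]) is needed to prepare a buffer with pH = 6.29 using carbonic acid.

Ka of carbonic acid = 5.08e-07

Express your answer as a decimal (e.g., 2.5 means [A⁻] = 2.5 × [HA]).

pKa = -log(5.08e-07) = 6.2941. pH = pKa + log([A⁻]/[HA]), so log([A⁻]/[HA]) = pH − pKa = 6.29 − 6.2941 = -0.0041. [A⁻]/[HA] = 10^(-0.0041) = 0.991

[A⁻]/[HA] = 0.991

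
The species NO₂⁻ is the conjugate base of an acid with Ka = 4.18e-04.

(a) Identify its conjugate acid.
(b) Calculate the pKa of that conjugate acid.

(a) The conjugate acid is formed by adding one H⁺ to NO₂⁻, giving HNO₂. (b) pKa = -log(Ka) = -log(4.18e-04) = 3.38.

Conjugate acid: HNO₂; pK_a = 3.38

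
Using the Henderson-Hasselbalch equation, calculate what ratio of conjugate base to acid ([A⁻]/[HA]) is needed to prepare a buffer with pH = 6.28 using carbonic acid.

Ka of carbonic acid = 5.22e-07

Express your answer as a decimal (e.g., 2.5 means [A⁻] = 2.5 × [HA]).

pKa = -log(5.22e-07) = 6.2823. pH = pKa + log([A⁻]/[HA]), so log([A⁻]/[HA]) = pH − pKa = 6.28 − 6.2823 = -0.0023. [A⁻]/[HA] = 10^(-0.0023) = 0.995

[A⁻]/[HA] = 0.995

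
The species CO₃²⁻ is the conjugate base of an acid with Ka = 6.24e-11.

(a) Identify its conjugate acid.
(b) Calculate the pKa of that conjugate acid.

(a) The conjugate acid is formed by adding one H⁺ to CO₃²⁻, giving HCO₃⁻. (b) pKa = -log(Ka) = -log(6.24e-11) = 10.20.

Conjugate acid: HCO₃⁻; pK_a = 10.20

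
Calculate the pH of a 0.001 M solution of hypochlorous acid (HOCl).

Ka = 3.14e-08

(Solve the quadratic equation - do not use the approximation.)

x² + Ka×x - Ka×C = 0. Using quadratic formula: [H⁺] = 5.5879e-06

pH = 5.25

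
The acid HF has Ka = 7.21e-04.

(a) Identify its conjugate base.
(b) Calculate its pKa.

(a) The conjugate base is formed by removing one H⁺ from HF, giving F⁻. (b) pKa = -log(Ka) = -log(7.21e-04) = 3.14.

Conjugate base: F⁻; pK_a = 3.14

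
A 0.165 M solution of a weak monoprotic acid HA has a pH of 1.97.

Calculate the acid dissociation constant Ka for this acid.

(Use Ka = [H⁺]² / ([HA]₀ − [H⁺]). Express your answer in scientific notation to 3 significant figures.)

[H⁺] = 10^(−pH) = 10^(−1.97) = 1.072e-02 M. For HA ⇌ H⁺ + A⁻, Ka = [H⁺][A⁻]/[HA] = [H⁺]² / ([HA]₀ − [H⁺]) = (1.072e-02)² / (0.165 − 1.072e-02) = 7.44e-04.

K_a = 7.44e-04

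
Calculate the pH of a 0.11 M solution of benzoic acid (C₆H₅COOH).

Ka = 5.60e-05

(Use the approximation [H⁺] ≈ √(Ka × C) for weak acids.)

[H⁺] = √(Ka × C) = √(5.60e-05 × 0.11) = 2.4819e-03. pH = -log(2.4819e-03)

pH = 2.61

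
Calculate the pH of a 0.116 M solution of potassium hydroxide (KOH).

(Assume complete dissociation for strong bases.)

[OH⁻] = 0.116 M for strong base. pOH = -log[OH⁻] = 0.94, pH = 14 - pOH

pH = 13.06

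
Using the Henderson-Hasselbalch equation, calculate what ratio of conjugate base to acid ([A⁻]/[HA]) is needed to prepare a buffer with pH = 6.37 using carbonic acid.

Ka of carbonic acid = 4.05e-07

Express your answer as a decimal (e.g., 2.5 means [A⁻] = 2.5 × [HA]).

pKa = -log(4.05e-07) = 6.3925. pH = pKa + log([A⁻]/[HA]), so log([A⁻]/[HA]) = pH − pKa = 6.37 − 6.3925 = -0.0225. [A⁻]/[HA] = 10^(-0.0225) = 0.949

[A⁻]/[HA] = 0.949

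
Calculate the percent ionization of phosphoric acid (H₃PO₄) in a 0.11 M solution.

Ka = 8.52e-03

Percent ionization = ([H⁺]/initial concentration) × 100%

Using Ka equilibrium: x² + Ka×x - Ka×C = 0. Solving: [H⁺] = 2.6649e-02. Percent = (2.6649e-02/0.11) × 100

Percent ionization = 24.2%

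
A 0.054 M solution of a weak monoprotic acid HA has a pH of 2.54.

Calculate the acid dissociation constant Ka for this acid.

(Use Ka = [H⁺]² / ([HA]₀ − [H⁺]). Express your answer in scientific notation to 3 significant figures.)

[H⁺] = 10^(−pH) = 10^(−2.54) = 2.884e-03 M. For HA ⇌ H⁺ + A⁻, Ka = [H⁺][A⁻]/[HA] = [H⁺]² / ([HA]₀ − [H⁺]) = (2.884e-03)² / (0.054 − 2.884e-03) = 1.63e-04.

K_a = 1.63e-04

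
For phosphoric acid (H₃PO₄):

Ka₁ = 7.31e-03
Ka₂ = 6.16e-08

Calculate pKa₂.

pKa₂ = -log(Ka₂) = -log(6.16e-08) = 7.21.

pK_{a2} = 7.21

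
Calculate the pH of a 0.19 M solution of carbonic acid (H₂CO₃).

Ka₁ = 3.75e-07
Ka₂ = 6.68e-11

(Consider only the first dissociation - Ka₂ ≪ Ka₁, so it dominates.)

First dissociation dominates. From Ka₁ = [H⁺][HA⁻]/[H₂A], x² + Ka₁·x − Ka₁·C = 0 with C = 0.19 M and Ka₁ = 3.75e-07. Solving: [H⁺] = (−Ka₁ + √(Ka₁² + 4·Ka₁·C)) / 2 = 2.6674e-04 M. pH = -log(2.6674e-04) = 3.57.

pH = 3.57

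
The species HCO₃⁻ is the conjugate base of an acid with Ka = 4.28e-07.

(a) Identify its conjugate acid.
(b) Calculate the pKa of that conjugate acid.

(a) The conjugate acid is formed by adding one H⁺ to HCO₃⁻, giving H₂CO₃. (b) pKa = -log(Ka) = -log(4.28e-07) = 6.37.

Conjugate acid: H₂CO₃; pK_a = 6.37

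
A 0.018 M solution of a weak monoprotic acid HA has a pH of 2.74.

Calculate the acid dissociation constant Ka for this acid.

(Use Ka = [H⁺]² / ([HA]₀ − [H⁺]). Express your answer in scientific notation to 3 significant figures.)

[H⁺] = 10^(−pH) = 10^(−2.74) = 1.820e-03 M. For HA ⇌ H⁺ + A⁻, Ka = [H⁺][A⁻]/[HA] = [H⁺]² / ([HA]₀ − [H⁺]) = (1.820e-03)² / (0.018 − 1.820e-03) = 2.05e-04.

K_a = 2.05e-04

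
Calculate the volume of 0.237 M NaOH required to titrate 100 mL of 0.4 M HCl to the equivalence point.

At equivalence: moles acid = moles base. moles HCl = 0.4 × 100/1000 = 0.04 mol. V_base = moles / 0.237 × 1000 = 168.8 mL.

V_{base} = 168.8 mL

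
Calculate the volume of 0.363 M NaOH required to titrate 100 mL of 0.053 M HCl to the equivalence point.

At equivalence: moles acid = moles base. moles HCl = 0.053 × 100/1000 = 0.0053 mol. V_base = moles / 0.363 × 1000 = 14.6 mL.

V_{base} = 14.6 mL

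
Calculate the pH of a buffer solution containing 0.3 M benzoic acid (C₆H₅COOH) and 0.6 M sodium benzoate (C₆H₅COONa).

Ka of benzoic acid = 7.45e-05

pKa = -log(7.45e-05) = 4.13. pH = pKa + log([A⁻]/[HA]) = 4.13 + log(0.6/0.3)

pH = 4.43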